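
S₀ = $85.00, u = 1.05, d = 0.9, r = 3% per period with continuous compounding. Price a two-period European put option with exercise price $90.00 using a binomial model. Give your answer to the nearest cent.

$2.40

Risk-neutral probability p = (e^0.03 − 0.9)/(1.05 − 0.9) = 0.1305/0.1500 = 0.8697
Terminal stock prices: S_uu = 93.71, S_ud = 80.33, S_dd = 68.85
Terminal payoffs (K − S): max(-3.713, 0) = 0, max(9.675, 0) = 9.675, max(21.15, 0) = 21.15
Node u (S = 89.25): V_u = e^(−0.03)·[0.8697·0.0000 + 0.1303·9.6750] = 1.2234
Node d (S = 76.5): V_d = e^(−0.03)·[0.8697·9.6750 + 0.1303·21.1500] = 10.8401
Node 0 (S = 85): V_0 = e^(−0.03)·[0.8697·1.2234 + 0.1303·10.8401] = 2.4033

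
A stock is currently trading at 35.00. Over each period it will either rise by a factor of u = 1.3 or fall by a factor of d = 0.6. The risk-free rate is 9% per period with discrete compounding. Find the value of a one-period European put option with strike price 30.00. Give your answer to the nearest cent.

2.48

Risk-neutral probability p = (1 + 0.09 − 0.6)/(1.3 − 0.6) = 0.4900/0.7000 = 0.7000
Terminal stock prices: S_u = 45.5, S_d = 21
Terminal payoffs (K − S): max(-15.5, 0) = 0, max(9, 0) = 9
Node 0 (S = 35): V_0 = 1/1.09·[0.7000·0.0000 + 0.3000·9.0000] = 2.4771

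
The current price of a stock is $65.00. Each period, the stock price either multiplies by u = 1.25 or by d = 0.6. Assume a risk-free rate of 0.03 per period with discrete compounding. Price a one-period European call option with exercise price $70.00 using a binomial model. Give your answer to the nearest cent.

Risk-neutral probability p = (1 + 0.03 − 0.6)/(1.25 − 0.6) = 0.4300/0.6500 = 0.6615
Terminal stock prices: S_u = 81.25, S_d = 39
Terminal payoffs (S − K): max(11.25, 0) = 11.25, max(-31, 0) = 0
Node 0 (S = 65): V_0 = 1/1.03·[0.6615·11.2500 + 0.3385·0.0000] = 7.2255

$7.23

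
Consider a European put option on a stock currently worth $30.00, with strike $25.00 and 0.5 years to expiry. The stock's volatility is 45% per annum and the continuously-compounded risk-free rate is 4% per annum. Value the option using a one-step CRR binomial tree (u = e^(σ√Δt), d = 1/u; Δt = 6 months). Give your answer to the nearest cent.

CRR parameters: u = e^(σ√Δt) = e^(0.45·√0.5) = 1.3746, d = 1/u = 0.7275
Per-period rate: rΔt = 0.04·0.5 = 0.02, so R = e^0.02 = 1.0202
Risk-neutral probability p = (e^0.02 − 0.7275)/(1.3746 − 0.7275) = 0.2927/0.6472 = 0.4523
Terminal stock prices: S_u = 41.24, S_d = 21.82
Terminal payoffs (K − S): max(-16.24, 0) = 0, max(3.176, 0) = 3.176
Node 0 (S = 30): V_0 = e^(−0.02)·[0.4523·0.0000 + 0.5477·3.1762] = 1.7051

$1.71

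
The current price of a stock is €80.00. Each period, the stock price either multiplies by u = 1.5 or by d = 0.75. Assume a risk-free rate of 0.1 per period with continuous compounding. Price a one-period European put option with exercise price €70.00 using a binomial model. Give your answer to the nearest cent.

Risk-neutral probability p = (e^0.1 − 0.75)/(1.5 − 0.75) = 0.3552/0.7500 = 0.4736
Terminal stock prices: S_u = 120, S_d = 60
Terminal payoffs (K − S): max(-50, 0) = 0, max(10, 0) = 10
Node 0 (S = 80): V_0 = e^(−0.1)·[0.4736·0.0000 + 0.5264·10.0000] = 4.7634

€4.76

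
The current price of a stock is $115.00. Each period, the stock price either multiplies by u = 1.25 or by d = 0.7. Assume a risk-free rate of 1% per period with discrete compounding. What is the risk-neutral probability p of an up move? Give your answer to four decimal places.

p = 0.5636

Risk-neutral probability p = (1 + 0.01 − 0.7)/(1.25 − 0.7) = 0.3100/0.5500 = 0.5636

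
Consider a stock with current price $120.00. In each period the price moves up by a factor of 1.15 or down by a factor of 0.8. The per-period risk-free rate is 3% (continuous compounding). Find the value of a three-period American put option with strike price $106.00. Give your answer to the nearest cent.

Risk-neutral probability p = (e^0.03 − 0.8)/(1.15 − 0.8) = 0.2305/0.3500 = 0.6584
Terminal stock prices: S_uuu = 182.5, S_uud = 127, S_udd = 88.32, S_ddd = 61.44
Terminal payoffs (K − S): max(-76.5, 0) = 0, max(-20.96, 0) = 0, max(17.68, 0) = 17.68, max(44.56, 0) = 44.56
Node uu (S = 158.7): continuation = e^(−0.03)·[0.6584·0.0000 + 0.3416·0.0000] = 0.0000; exercise value = 0.0000 ≤ continuation, so V_uu = 0.0000
Node ud (S = 110.4): continuation = e^(−0.03)·[0.6584·0.0000 + 0.3416·17.6800] = 5.8603; exercise value = 0.0000 ≤ continuation, so V_ud = 5.8603
Node dd (S = 76.8): continuation = e^(−0.03)·[0.6584·17.6800 + 0.3416·44.5600] = 26.0672; exercise value = 29.2000 > continuation, so V_dd = 29.2000 (exercise)
Node u (S = 138): continuation = e^(−0.03)·[0.6584·0.0000 + 0.3416·5.8603] = 1.9425; exercise value = 0.0000 ≤ continuation, so V_u = 1.9425
Node d (S = 96): continuation = e^(−0.03)·[0.6584·5.8603 + 0.3416·29.2000] = 13.4234; exercise value = 10.0000 ≤ continuation, so V_d = 13.4234
Node 0 (S = 120): continuation = e^(−0.03)·[0.6584·1.9425 + 0.3416·13.4234] = 5.6906; exercise value = 0.0000 ≤ continuation, so V_0 = 5.6906

$5.69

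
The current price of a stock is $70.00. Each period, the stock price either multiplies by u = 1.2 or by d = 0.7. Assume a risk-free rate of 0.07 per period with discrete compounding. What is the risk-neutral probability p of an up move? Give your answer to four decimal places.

p = 0.7400

Risk-neutral probability p = (1 + 0.07 − 0.7)/(1.2 − 0.7) = 0.3700/0.5000 = 0.7400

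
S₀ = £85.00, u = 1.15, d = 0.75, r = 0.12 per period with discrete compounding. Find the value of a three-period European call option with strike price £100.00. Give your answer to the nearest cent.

Risk-neutral probability p = (1 + 0.12 − 0.75)/(1.15 − 0.75) = 0.3700/0.4000 = 0.9250
Terminal stock prices: S_uuu = 129.3, S_uud = 84.31, S_udd = 54.98, S_ddd = 35.86
Terminal payoffs (S − K): max(29.27, 0) = 29.27, max(-15.69, 0) = 0, max(-45.02, 0) = 0, max(-64.14, 0) = 0
Node uu (S = 112.4): V_uu = 1/1.12·[0.9250·29.2744 + 0.0750·0.0000] = 24.1775
Node ud (S = 73.31): V_ud = 1/1.12·[0.9250·0.0000 + 0.0750·0.0000] = 0.0000
Node dd (S = 47.81): V_dd = 1/1.12·[0.9250·0.0000 + 0.0750·0.0000] = 0.0000
Node u (S = 97.75): V_u = 1/1.12·[0.9250·24.1775 + 0.0750·0.0000] = 19.9680
Node d (S = 63.75): V_d = 1/1.12·[0.9250·0.0000 + 0.0750·0.0000] = 0.0000
Node 0 (S = 85): V_0 = 1/1.12·[0.9250·19.9680 + 0.0750·0.0000] = 16.4914

£16.49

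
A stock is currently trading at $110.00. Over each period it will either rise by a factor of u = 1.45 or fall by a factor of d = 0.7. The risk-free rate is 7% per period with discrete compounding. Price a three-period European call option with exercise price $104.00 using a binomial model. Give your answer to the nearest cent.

Risk-neutral probability p = (1 + 0.07 − 0.7)/(1.45 − 0.7) = 0.3700/0.7500 = 0.4933
Terminal stock prices: S_uuu = 335.3, S_uud = 161.9, S_udd = 78.15, S_ddd = 37.73
Terminal payoffs (S − K): max(231.3, 0) = 231.3, max(57.89, 0) = 57.89, max(-25.85, 0) = 0, max(-66.27, 0) = 0
Node uu (S = 231.3): V_uu = 1/1.07·[0.4933·231.3487 + 0.5067·57.8925] = 134.0787
Node ud (S = 111.6): V_ud = 1/1.07·[0.4933·57.8925 + 0.5067·0.0000] = 26.6919
Node dd (S = 53.9): V_dd = 1/1.07·[0.4933·0.0000 + 0.5067·0.0000] = 0.0000
Node u (S = 159.5): V_u = 1/1.07·[0.4933·134.0787 + 0.5067·26.6919] = 74.4574
Node d (S = 77): V_d = 1/1.07·[0.4933·26.6919 + 0.5067·0.0000] = 12.3065
Node 0 (S = 110): V_0 = 1/1.07·[0.4933·74.4574 + 0.5067·12.3065] = 40.1566

$40.16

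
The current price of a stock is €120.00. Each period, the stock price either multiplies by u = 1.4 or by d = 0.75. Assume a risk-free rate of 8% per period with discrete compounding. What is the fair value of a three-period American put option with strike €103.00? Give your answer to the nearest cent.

Risk-neutral probability p = (1 + 0.08 − 0.75)/(1.4 − 0.75) = 0.3300/0.6500 = 0.5077
Terminal stock prices: S_uuu = 329.3, S_uud = 176.4, S_udd = 94.5, S_ddd = 50.62
Terminal payoffs (K − S): max(-226.3, 0) = 0, max(-73.4, 0) = 0, max(8.5, 0) = 8.5, max(52.38, 0) = 52.38
Node uu (S = 235.2): continuation = 1/1.08·[0.5077·0.0000 + 0.4923·0.0000] = 0.0000; exercise value = 0.0000 ≤ continuation, so V_uu = 0.0000
Node ud (S = 126): continuation = 1/1.08·[0.5077·0.0000 + 0.4923·8.5000] = 3.8746; exercise value = 0.0000 ≤ continuation, so V_ud = 3.8746
Node dd (S = 67.5): continuation = 1/1.08·[0.5077·8.5000 + 0.4923·52.3750] = 27.8704; exercise value = 35.5000 > continuation, so V_dd = 35.5000 (exercise)
Node u (S = 168): continuation = 1/1.08·[0.5077·0.0000 + 0.4923·3.8746] = 1.7662; exercise value = 0.0000 ≤ continuation, so V_u = 1.7662
Node d (S = 90): continuation = 1/1.08·[0.5077·3.8746 + 0.4923·35.5000] = 18.0037; exercise value = 13.0000 ≤ continuation, so V_d = 18.0037
Node 0 (S = 120): continuation = 1/1.08·[0.5077·1.7662 + 0.4923·18.0037] = 9.0371; exercise value = 0.0000 ≤ continuation, so V_0 = 9.0371

€9.04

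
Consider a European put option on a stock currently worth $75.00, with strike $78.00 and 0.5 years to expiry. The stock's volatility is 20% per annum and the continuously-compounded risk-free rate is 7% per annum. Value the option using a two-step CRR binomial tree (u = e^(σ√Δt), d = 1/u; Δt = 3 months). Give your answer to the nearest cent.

$4.48

CRR parameters: u = e^(σ√Δt) = e^(0.2·√0.25) = 1.1052, d = 1/u = 0.9048
Per-period rate: rΔt = 0.07·0.25 = 0.0175, so R = e^0.0175 = 1.0177
Risk-neutral probability p = (e^0.0175 − 0.9048)/(1.1052 − 0.9048) = 0.1128/0.2003 = 0.5631
Terminal stock prices: S_uu = 91.61, S_ud = 75, S_dd = 61.4
Terminal payoffs (K − S): max(-13.61, 0) = 0, max(3, 0) = 3, max(16.6, 0) = 16.6
Node u (S = 82.89): V_u = e^(−0.0175)·[0.5631·0.0000 + 0.4369·3.0000] = 1.2878
Node d (S = 67.86): V_d = e^(−0.0175)·[0.5631·3.0000 + 0.4369·16.5952] = 8.7841
Node 0 (S = 75): V_0 = e^(−0.0175)·[0.5631·1.2878 + 0.4369·8.7841] = 4.4835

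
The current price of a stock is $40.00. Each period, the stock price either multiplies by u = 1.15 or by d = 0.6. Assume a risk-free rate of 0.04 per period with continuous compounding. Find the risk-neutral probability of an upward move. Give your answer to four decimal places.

p = 0.8015

Risk-neutral probability p = (e^0.04 − 0.6)/(1.15 − 0.6) = 0.4408/0.5500 = 0.8015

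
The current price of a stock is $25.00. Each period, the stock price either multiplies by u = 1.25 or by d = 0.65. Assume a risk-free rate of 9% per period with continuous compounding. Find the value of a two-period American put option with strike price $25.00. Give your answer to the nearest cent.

Risk-neutral probability p = (e^0.09 − 0.65)/(1.25 − 0.65) = 0.4442/0.6000 = 0.7403
Terminal stock prices: S_uu = 39.06, S_ud = 20.31, S_dd = 10.56
Terminal payoffs (K − S): max(-14.06, 0) = 0, max(4.688, 0) = 4.688, max(14.44, 0) = 14.44
Node u (S = 31.25): continuation = e^(−0.09)·[0.7403·0.0000 + 0.2597·4.6875] = 1.1126; exercise value = 0.0000 ≤ continuation, so V_u = 1.1126
Node d (S = 16.25): continuation = e^(−0.09)·[0.7403·4.6875 + 0.2597·14.4375] = 6.5983; exercise value = 8.7500 > continuation, so V_d = 8.7500 (exercise)
Node 0 (S = 25): continuation = e^(−0.09)·[0.7403·1.1126 + 0.2597·8.7500] = 2.8296; exercise value = 0.0000 ≤ continuation, so V_0 = 2.8296

$2.83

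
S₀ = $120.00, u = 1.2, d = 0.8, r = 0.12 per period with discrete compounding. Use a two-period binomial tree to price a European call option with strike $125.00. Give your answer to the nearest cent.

Risk-neutral probability p = (1 + 0.12 − 0.8)/(1.2 − 0.8) = 0.3200/0.4000 = 0.8000
Terminal stock prices: S_uu = 172.8, S_ud = 115.2, S_dd = 76.8
Terminal payoffs (S − K): max(47.8, 0) = 47.8, max(-9.8, 0) = 0, max(-48.2, 0) = 0
Node u (S = 144): V_u = 1/1.12·[0.8000·47.8000 + 0.2000·0.0000] = 34.1429
Node d (S = 96): V_d = 1/1.12·[0.8000·0.0000 + 0.2000·0.0000] = 0.0000
Node 0 (S = 120): V_0 = 1/1.12·[0.8000·34.1429 + 0.2000·0.0000] = 24.3878

$24.39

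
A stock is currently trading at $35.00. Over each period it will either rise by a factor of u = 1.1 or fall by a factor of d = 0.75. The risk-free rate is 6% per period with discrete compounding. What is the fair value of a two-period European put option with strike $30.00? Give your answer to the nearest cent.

Risk-neutral probability p = (1 + 0.06 − 0.75)/(1.1 − 0.75) = 0.3100/0.3500 = 0.8857
Terminal stock prices: S_uu = 42.35, S_ud = 28.88, S_dd = 19.69
Terminal payoffs (K − S): max(-12.35, 0) = 0, max(1.125, 0) = 1.125, max(10.31, 0) = 10.31
Node u (S = 38.5): V_u = 1/1.06·[0.8857·0.0000 + 0.1143·1.1250] = 0.1213
Node d (S = 26.25): V_d = 1/1.06·[0.8857·1.1250 + 0.1143·10.3125] = 2.0519
Node 0 (S = 35): V_0 = 1/1.06·[0.8857·0.1213 + 0.1143·2.0519] = 0.3226

$0.32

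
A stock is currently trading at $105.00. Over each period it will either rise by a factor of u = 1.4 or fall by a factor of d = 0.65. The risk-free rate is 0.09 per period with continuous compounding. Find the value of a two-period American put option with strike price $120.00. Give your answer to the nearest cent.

Risk-neutral probability p = (e^0.09 − 0.65)/(1.4 − 0.65) = 0.4442/0.7500 = 0.5922
Terminal stock prices: S_uu = 205.8, S_ud = 95.55, S_dd = 44.36
Terminal payoffs (K − S): max(-85.8, 0) = 0, max(24.45, 0) = 24.45, max(75.64, 0) = 75.64
Node u (S = 147): continuation = e^(−0.09)·[0.5922·0.0000 + 0.4078·24.4500] = 9.1118; exercise value = 0.0000 ≤ continuation, so V_u = 9.1118
Node d (S = 68.25): continuation = e^(−0.09)·[0.5922·24.4500 + 0.4078·75.6375] = 41.4217; exercise value = 51.7500 > continuation, so V_d = 51.7500 (exercise)
Node 0 (S = 105): continuation = e^(−0.09)·[0.5922·9.1118 + 0.4078·51.7500] = 24.2176; exercise value = 15.0000 ≤ continuation, so V_0 = 24.2176

$24.22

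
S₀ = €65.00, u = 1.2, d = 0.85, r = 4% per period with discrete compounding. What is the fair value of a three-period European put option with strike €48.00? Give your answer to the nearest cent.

Risk-neutral probability p = (1 + 0.04 − 0.85)/(1.2 − 0.85) = 0.1900/0.3500 = 0.5429
Terminal stock prices: S_uuu = 112.3, S_uud = 79.56, S_udd = 56.35, S_ddd = 39.92
Terminal payoffs (K − S): max(-64.32, 0) = 0, max(-31.56, 0) = 0, max(-8.355, 0) = 0, max(8.082, 0) = 8.082
Node uu (S = 93.6): V_uu = 1/1.04·[0.5429·0.0000 + 0.4571·0.0000] = 0.0000
Node ud (S = 66.3): V_ud = 1/1.04·[0.5429·0.0000 + 0.4571·0.0000] = 0.0000
Node dd (S = 46.96): V_dd = 1/1.04·[0.5429·0.0000 + 0.4571·8.0819] = 3.5525
Node u (S = 78): V_u = 1/1.04·[0.5429·0.0000 + 0.4571·0.0000] = 0.0000
Node d (S = 55.25): V_d = 1/1.04·[0.5429·0.0000 + 0.4571·3.5525] = 1.5615
Node 0 (S = 65): V_0 = 1/1.04·[0.5429·0.0000 + 0.4571·1.5615] = 0.6864

€0.69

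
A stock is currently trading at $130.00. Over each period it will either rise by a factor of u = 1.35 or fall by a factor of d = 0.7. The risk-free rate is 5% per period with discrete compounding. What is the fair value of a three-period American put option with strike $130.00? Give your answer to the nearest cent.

$21.53

Risk-neutral probability p = (1 + 0.05 − 0.7)/(1.35 − 0.7) = 0.3500/0.6500 = 0.5385
Terminal stock prices: S_uuu = 319.8, S_uud = 165.8, S_udd = 85.99, S_ddd = 44.59
Terminal payoffs (K − S): max(-189.8, 0) = 0, max(-35.85, 0) = 0, max(44.01, 0) = 44.01, max(85.41, 0) = 85.41
Node uu (S = 236.9): continuation = 1/1.05·[0.5385·0.0000 + 0.4615·0.0000] = 0.0000; exercise value = 0.0000 ≤ continuation, so V_uu = 0.0000
Node ud (S = 122.8): continuation = 1/1.05·[0.5385·0.0000 + 0.4615·44.0050] = 19.3429; exercise value = 7.1500 ≤ continuation, so V_ud = 19.3429
Node dd (S = 63.7): continuation = 1/1.05·[0.5385·44.0050 + 0.4615·85.4100] = 60.1095; exercise value = 66.3000 > continuation, so V_dd = 66.3000 (exercise)
Node u (S = 175.5): continuation = 1/1.05·[0.5385·0.0000 + 0.4615·19.3429] = 8.5024; exercise value = 0.0000 ≤ continuation, so V_u = 8.5024
Node d (S = 91): continuation = 1/1.05·[0.5385·19.3429 + 0.4615·66.3000] = 39.0623; exercise value = 39.0000 ≤ continuation, so V_d = 39.0623
Node 0 (S = 130): continuation = 1/1.05·[0.5385·8.5024 + 0.4615·39.0623] = 21.5304; exercise value = 0.0000 ≤ continuation, so V_0 = 21.5304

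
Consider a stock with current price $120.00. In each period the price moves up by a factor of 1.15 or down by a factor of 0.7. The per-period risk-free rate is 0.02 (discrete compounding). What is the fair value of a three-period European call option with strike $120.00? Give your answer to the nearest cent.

$21.18

Risk-neutral probability p = (1 + 0.02 − 0.7)/(1.15 − 0.7) = 0.3200/0.4500 = 0.7111
Terminal stock prices: S_uuu = 182.5, S_uud = 111.1, S_udd = 67.62, S_ddd = 41.16
Terminal payoffs (S − K): max(62.5, 0) = 62.5, max(-8.91, 0) = 0, max(-52.38, 0) = 0, max(-78.84, 0) = 0
Node uu (S = 158.7): V_uu = 1/1.02·[0.7111·62.5050 + 0.2889·0.0000] = 43.5765
Node ud (S = 96.6): V_ud = 1/1.02·[0.7111·0.0000 + 0.2889·0.0000] = 0.0000
Node dd (S = 58.8): V_dd = 1/1.02·[0.7111·0.0000 + 0.2889·0.0000] = 0.0000
Node u (S = 138): V_u = 1/1.02·[0.7111·43.5765 + 0.2889·0.0000] = 30.3801
Node d (S = 84): V_d = 1/1.02·[0.7111·0.0000 + 0.2889·0.0000] = 0.0000
Node 0 (S = 120): V_0 = 1/1.02·[0.7111·30.3801 + 0.2889·0.0000] = 21.1800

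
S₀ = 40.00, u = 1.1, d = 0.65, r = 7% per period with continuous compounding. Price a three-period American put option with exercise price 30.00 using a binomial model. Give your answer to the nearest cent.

Risk-neutral probability p = (e^0.07 − 0.65)/(1.1 − 0.65) = 0.4225/0.4500 = 0.9389
Terminal stock prices: S_uuu = 53.24, S_uud = 31.46, S_udd = 18.59, S_ddd = 10.98
Terminal payoffs (K − S): max(-23.24, 0) = 0, max(-1.46, 0) = 0, max(11.41, 0) = 11.41, max(19.02, 0) = 19.02
Node uu (S = 48.4): continuation = e^(−0.07)·[0.9389·0.0000 + 0.0611·0.0000] = 0.0000; exercise value = 0.0000 ≤ continuation, so V_uu = 0.0000
Node ud (S = 28.6): continuation = e^(−0.07)·[0.9389·0.0000 + 0.0611·11.4100] = 0.6499; exercise value = 1.4000 > continuation, so V_ud = 1.4000 (exercise)
Node dd (S = 16.9): continuation = e^(−0.07)·[0.9389·11.4100 + 0.0611·19.0150] = 11.0718; exercise value = 13.1000 > continuation, so V_dd = 13.1000 (exercise)
Node u (S = 44): continuation = e^(−0.07)·[0.9389·0.0000 + 0.0611·1.4000] = 0.0797; exercise value = 0.0000 ≤ continuation, so V_u = 0.0797
Node d (S = 26): continuation = e^(−0.07)·[0.9389·1.4000 + 0.0611·13.1000] = 1.9718; exercise value = 4.0000 > continuation, so V_d = 4.0000 (exercise)
Node 0 (S = 40): continuation = e^(−0.07)·[0.9389·0.0797 + 0.0611·4.0000] = 0.2977; exercise value = 0.0000 ≤ continuation, so V_0 = 0.2977

0.30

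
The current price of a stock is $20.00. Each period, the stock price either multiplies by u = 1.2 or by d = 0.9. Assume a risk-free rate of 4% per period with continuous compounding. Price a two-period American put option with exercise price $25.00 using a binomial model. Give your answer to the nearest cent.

$5.00

Risk-neutral probability p = (e^0.04 − 0.9)/(1.2 − 0.9) = 0.1408/0.3000 = 0.4694
Terminal stock prices: S_uu = 28.8, S_ud = 21.6, S_dd = 16.2
Terminal payoffs (K − S): max(-3.8, 0) = 0, max(3.4, 0) = 3.4, max(8.8, 0) = 8.8
Node u (S = 24): continuation = e^(−0.04)·[0.4694·0.0000 + 0.5306·3.4000] = 1.7334; exercise value = 1.0000 ≤ continuation, so V_u = 1.7334
Node d (S = 18): continuation = e^(−0.04)·[0.4694·3.4000 + 0.5306·8.8000] = 6.0197; exercise value = 7.0000 > continuation, so V_d = 7.0000 (exercise)
Node 0 (S = 20): continuation = e^(−0.04)·[0.4694·1.7334 + 0.5306·7.0000] = 4.3505; exercise value = 5.0000 > continuation, so V_0 = 5.0000 (exercise)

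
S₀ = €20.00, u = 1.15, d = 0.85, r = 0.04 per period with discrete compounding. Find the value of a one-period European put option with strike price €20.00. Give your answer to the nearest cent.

Risk-neutral probability p = (1 + 0.04 − 0.85)/(1.15 − 0.85) = 0.1900/0.3000 = 0.6333
Terminal stock prices: S_u = 23, S_d = 17
Terminal payoffs (K − S): max(-3, 0) = 0, max(3, 0) = 3
Node 0 (S = 20): V_0 = 1/1.04·[0.6333·0.0000 + 0.3667·3.0000] = 1.0577

€1.06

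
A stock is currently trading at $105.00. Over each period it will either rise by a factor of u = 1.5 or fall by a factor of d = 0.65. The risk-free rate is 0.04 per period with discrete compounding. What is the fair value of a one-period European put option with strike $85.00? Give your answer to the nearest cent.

Risk-neutral probability p = (1 + 0.04 − 0.65)/(1.5 − 0.65) = 0.3900/0.8500 = 0.4588
Terminal stock prices: S_u = 157.5, S_d = 68.25
Terminal payoffs (K − S): max(-72.5, 0) = 0, max(16.75, 0) = 16.75
Node 0 (S = 105): V_0 = 1/1.04·[0.4588·0.0000 + 0.5412·16.7500] = 8.7161

$8.72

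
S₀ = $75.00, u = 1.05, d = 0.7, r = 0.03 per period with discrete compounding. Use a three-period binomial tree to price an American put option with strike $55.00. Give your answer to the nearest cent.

Risk-neutral probability p = (1 + 0.03 − 0.7)/(1.05 − 0.7) = 0.3300/0.3500 = 0.9429
Terminal stock prices: S_uuu = 86.82, S_uud = 57.88, S_udd = 38.59, S_ddd = 25.72
Terminal payoffs (K − S): max(-31.82, 0) = 0, max(-2.881, 0) = 0, max(16.41, 0) = 16.41, max(29.28, 0) = 29.28
Node uu (S = 82.69): continuation = 1/1.03·[0.9429·0.0000 + 0.0571·0.0000] = 0.0000; exercise value = 0.0000 ≤ continuation, so V_uu = 0.0000
Node ud (S = 55.12): continuation = 1/1.03·[0.9429·0.0000 + 0.0571·16.4125] = 0.9105; exercise value = 0.0000 ≤ continuation, so V_ud = 0.9105
Node dd (S = 36.75): continuation = 1/1.03·[0.9429·16.4125 + 0.0571·29.2750] = 16.6481; exercise value = 18.2500 > continuation, so V_dd = 18.2500 (exercise)
Node u (S = 78.75): continuation = 1/1.03·[0.9429·0.0000 + 0.0571·0.9105] = 0.0505; exercise value = 0.0000 ≤ continuation, so V_u = 0.0505
Node d (S = 52.5): continuation = 1/1.03·[0.9429·0.9105 + 0.0571·18.2500] = 1.8460; exercise value = 2.5000 > continuation, so V_d = 2.5000 (exercise)
Node 0 (S = 75): continuation = 1/1.03·[0.9429·0.0505 + 0.0571·2.5000] = 0.1849; exercise value = 0.0000 ≤ continuation, so V_0 = 0.1849

$0.18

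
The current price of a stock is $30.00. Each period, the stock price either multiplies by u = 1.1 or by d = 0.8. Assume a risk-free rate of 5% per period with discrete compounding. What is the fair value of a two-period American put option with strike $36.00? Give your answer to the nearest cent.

Risk-neutral probability p = (1 + 0.05 − 0.8)/(1.1 − 0.8) = 0.2500/0.3000 = 0.8333
Terminal stock prices: S_uu = 36.3, S_ud = 26.4, S_dd = 19.2
Terminal payoffs (K − S): max(-0.3, 0) = 0, max(9.6, 0) = 9.6, max(16.8, 0) = 16.8
Node u (S = 33): continuation = 1/1.05·[0.8333·0.0000 + 0.1667·9.6000] = 1.5238; exercise value = 3.0000 > continuation, so V_u = 3.0000 (exercise)
Node d (S = 24): continuation = 1/1.05·[0.8333·9.6000 + 0.1667·16.8000] = 10.2857; exercise value = 12.0000 > continuation, so V_d = 12.0000 (exercise)
Node 0 (S = 30): continuation = 1/1.05·[0.8333·3.0000 + 0.1667·12.0000] = 4.2857; exercise value = 6.0000 > continuation, so V_0 = 6.0000 (exercise)

$6.00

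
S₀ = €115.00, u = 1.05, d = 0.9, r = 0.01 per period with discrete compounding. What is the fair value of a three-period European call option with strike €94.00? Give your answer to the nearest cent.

Risk-neutral probability p = (1 + 0.01 − 0.9)/(1.05 − 0.9) = 0.1100/0.1500 = 0.7333
Terminal stock prices: S_uuu = 133.1, S_uud = 114.1, S_udd = 97.81, S_ddd = 83.84
Terminal payoffs (S − K): max(39.13, 0) = 39.13, max(20.11, 0) = 20.11, max(3.808, 0) = 3.808, max(-10.16, 0) = 0
Node uu (S = 126.8): V_uu = 1/1.01·[0.7333·39.1269 + 0.2667·20.1088] = 33.7182
Node ud (S = 108.7): V_ud = 1/1.01·[0.7333·20.1088 + 0.2667·3.8075] = 15.6057
Node dd (S = 93.15): V_dd = 1/1.01·[0.7333·3.8075 + 0.2667·0.0000] = 2.7645
Node u (S = 120.8): V_u = 1/1.01·[0.7333·33.7182 + 0.2667·15.6057] = 28.6022
Node d (S = 103.5): V_d = 1/1.01·[0.7333·15.6057 + 0.2667·2.7645] = 12.0608
Node 0 (S = 115): V_0 = 1/1.01·[0.7333·28.6022 + 0.2667·12.0608] = 23.9516

€23.95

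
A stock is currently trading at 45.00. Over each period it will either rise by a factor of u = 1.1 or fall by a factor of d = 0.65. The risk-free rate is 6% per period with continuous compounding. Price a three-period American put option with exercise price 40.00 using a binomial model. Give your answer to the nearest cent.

1.67

Risk-neutral probability p = (e^0.06 − 0.65)/(1.1 − 0.65) = 0.4118/0.4500 = 0.9152
Terminal stock prices: S_uuu = 59.9, S_uud = 35.39, S_udd = 20.91, S_ddd = 12.36
Terminal payoffs (K − S): max(-19.9, 0) = 0, max(4.607, 0) = 4.607, max(19.09, 0) = 19.09, max(27.64, 0) = 27.64
Node uu (S = 54.45): continuation = e^(−0.06)·[0.9152·0.0000 + 0.0848·4.6075] = 0.3680; exercise value = 0.0000 ≤ continuation, so V_uu = 0.3680
Node ud (S = 32.18): continuation = e^(−0.06)·[0.9152·4.6075 + 0.0848·19.0862] = 5.4956; exercise value = 7.8250 > continuation, so V_ud = 7.8250 (exercise)
Node dd (S = 19.01): continuation = e^(−0.06)·[0.9152·19.0862 + 0.0848·27.6419] = 18.6581; exercise value = 20.9875 > continuation, so V_dd = 20.9875 (exercise)
Node u (S = 49.5): continuation = e^(−0.06)·[0.9152·0.3680 + 0.0848·7.8250] = 0.9421; exercise value = 0.0000 ≤ continuation, so V_u = 0.9421
Node d (S = 29.25): continuation = e^(−0.06)·[0.9152·7.8250 + 0.0848·20.9875] = 8.4206; exercise value = 10.7500 > continuation, so V_d = 10.7500 (exercise)
Node 0 (S = 45): continuation = e^(−0.06)·[0.9152·0.9421 + 0.0848·10.7500] = 1.6706; exercise value = 0.0000 ≤ continuation, so V_0 = 1.6706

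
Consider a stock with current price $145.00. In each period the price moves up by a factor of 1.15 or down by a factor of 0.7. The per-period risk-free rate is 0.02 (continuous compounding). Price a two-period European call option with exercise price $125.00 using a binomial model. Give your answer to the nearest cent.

Risk-neutral probability p = (e^0.02 − 0.7)/(1.15 − 0.7) = 0.3202/0.4500 = 0.7116
Terminal stock prices: S_uu = 191.8, S_ud = 116.7, S_dd = 71.05
Terminal payoffs (S − K): max(66.76, 0) = 66.76, max(-8.275, 0) = 0, max(-53.95, 0) = 0
Node u (S = 166.8): V_u = e^(−0.02)·[0.7116·66.7625 + 0.2884·0.0000] = 46.5648
Node d (S = 101.5): V_d = e^(−0.02)·[0.7116·0.0000 + 0.2884·0.0000] = 0.0000
Node 0 (S = 145): V_0 = e^(−0.02)·[0.7116·46.5648 + 0.2884·0.0000] = 32.4775

$32.48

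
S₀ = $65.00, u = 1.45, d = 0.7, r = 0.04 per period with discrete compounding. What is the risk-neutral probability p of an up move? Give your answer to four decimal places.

Risk-neutral probability p = (1 + 0.04 − 0.7)/(1.45 − 0.7) = 0.3400/0.7500 = 0.4533

p = 0.4533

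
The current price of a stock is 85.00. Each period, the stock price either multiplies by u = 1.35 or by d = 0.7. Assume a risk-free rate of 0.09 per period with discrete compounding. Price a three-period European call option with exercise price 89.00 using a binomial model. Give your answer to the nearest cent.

Risk-neutral probability p = (1 + 0.09 − 0.7)/(1.35 − 0.7) = 0.3900/0.6500 = 0.6000
Terminal stock prices: S_uuu = 209.1, S_uud = 108.4, S_udd = 56.23, S_ddd = 29.15
Terminal payoffs (S − K): max(120.1, 0) = 120.1, max(19.44, 0) = 19.44, max(-32.77, 0) = 0, max(-59.85, 0) = 0
Node uu (S = 154.9): V_uu = 1/1.09·[0.6000·120.1319 + 0.4000·19.4388] = 73.2611
Node ud (S = 80.33): V_ud = 1/1.09·[0.6000·19.4388 + 0.4000·0.0000] = 10.7002
Node dd (S = 41.65): V_dd = 1/1.09·[0.6000·0.0000 + 0.4000·0.0000] = 0.0000
Node u (S = 114.8): V_u = 1/1.09·[0.6000·73.2611 + 0.4000·10.7002] = 44.2539
Node d (S = 59.5): V_d = 1/1.09·[0.6000·10.7002 + 0.4000·0.0000] = 5.8900
Node 0 (S = 85): V_0 = 1/1.09·[0.6000·44.2539 + 0.4000·5.8900] = 26.5214

26.52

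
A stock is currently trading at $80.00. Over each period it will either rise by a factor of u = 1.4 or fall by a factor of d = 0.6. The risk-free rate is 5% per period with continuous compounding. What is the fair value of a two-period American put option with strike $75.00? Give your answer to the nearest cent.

Risk-neutral probability p = (e^0.05 − 0.6)/(1.4 − 0.6) = 0.4513/0.8000 = 0.5641
Terminal stock prices: S_uu = 156.8, S_ud = 67.2, S_dd = 28.8
Terminal payoffs (K − S): max(-81.8, 0) = 0, max(7.8, 0) = 7.8, max(46.2, 0) = 46.2
Node u (S = 112): continuation = e^(−0.05)·[0.5641·0.0000 + 0.4359·7.8000] = 3.2343; exercise value = 0.0000 ≤ continuation, so V_u = 3.2343
Node d (S = 48): continuation = e^(−0.05)·[0.5641·7.8000 + 0.4359·46.2000] = 23.3422; exercise value = 27.0000 > continuation, so V_d = 27.0000 (exercise)
Node 0 (S = 80): continuation = e^(−0.05)·[0.5641·3.2343 + 0.4359·27.0000] = 12.9310; exercise value = 0.0000 ≤ continuation, so V_0 = 12.9310

$12.93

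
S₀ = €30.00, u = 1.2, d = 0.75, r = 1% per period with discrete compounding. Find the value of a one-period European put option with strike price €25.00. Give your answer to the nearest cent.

€1.05

Risk-neutral probability p = (1 + 0.01 − 0.75)/(1.2 − 0.75) = 0.2600/0.4500 = 0.5778
Terminal stock prices: S_u = 36, S_d = 22.5
Terminal payoffs (K − S): max(-11, 0) = 0, max(2.5, 0) = 2.5
Node 0 (S = 30): V_0 = 1/1.01·[0.5778·0.0000 + 0.4222·2.5000] = 1.0451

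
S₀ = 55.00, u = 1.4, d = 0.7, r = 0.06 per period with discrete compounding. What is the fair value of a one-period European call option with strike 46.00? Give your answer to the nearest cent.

Risk-neutral probability p = (1 + 0.06 − 0.7)/(1.4 − 0.7) = 0.3600/0.7000 = 0.5143
Terminal stock prices: S_u = 77, S_d = 38.5
Terminal payoffs (S − K): max(31, 0) = 31, max(-7.5, 0) = 0
Node 0 (S = 55): V_0 = 1/1.06·[0.5143·31.0000 + 0.4857·0.0000] = 15.0404

15.04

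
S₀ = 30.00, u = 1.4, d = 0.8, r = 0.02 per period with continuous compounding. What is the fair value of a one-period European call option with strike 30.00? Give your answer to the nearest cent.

Risk-neutral probability p = (e^0.02 − 0.8)/(1.4 − 0.8) = 0.2202/0.6000 = 0.3670
Terminal stock prices: S_u = 42, S_d = 24
Terminal payoffs (S − K): max(12, 0) = 12, max(-6, 0) = 0
Node 0 (S = 30): V_0 = e^(−0.02)·[0.3670·12.0000 + 0.6330·0.0000] = 4.3168

4.32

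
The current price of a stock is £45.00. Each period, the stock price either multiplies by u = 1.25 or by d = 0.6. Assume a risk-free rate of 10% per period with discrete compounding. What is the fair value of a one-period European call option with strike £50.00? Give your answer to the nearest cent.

Risk-neutral probability p = (1 + 0.1 − 0.6)/(1.25 − 0.6) = 0.5000/0.6500 = 0.7692
Terminal stock prices: S_u = 56.25, S_d = 27
Terminal payoffs (S − K): max(6.25, 0) = 6.25, max(-23, 0) = 0
Node 0 (S = 45): V_0 = 1/1.1·[0.7692·6.2500 + 0.2308·0.0000] = 4.3706

£4.37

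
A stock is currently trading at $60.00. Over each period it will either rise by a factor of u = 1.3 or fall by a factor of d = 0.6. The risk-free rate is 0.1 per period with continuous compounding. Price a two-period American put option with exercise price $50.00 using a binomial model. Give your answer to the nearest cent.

$4.05

Risk-neutral probability p = (e^0.1 − 0.6)/(1.3 − 0.6) = 0.5052/0.7000 = 0.7217
Terminal stock prices: S_uu = 101.4, S_ud = 46.8, S_dd = 21.6
Terminal payoffs (K − S): max(-51.4, 0) = 0, max(3.2, 0) = 3.2, max(28.4, 0) = 28.4
Node u (S = 78): continuation = e^(−0.1)·[0.7217·0.0000 + 0.2783·3.2000] = 0.8059; exercise value = 0.0000 ≤ continuation, so V_u = 0.8059
Node d (S = 36): continuation = e^(−0.1)·[0.7217·3.2000 + 0.2783·28.4000] = 9.2419; exercise value = 14.0000 > continuation, so V_d = 14.0000 (exercise)
Node 0 (S = 60): continuation = e^(−0.1)·[0.7217·0.8059 + 0.2783·14.0000] = 4.0520; exercise value = 0.0000 ≤ continuation, so V_0 = 4.0520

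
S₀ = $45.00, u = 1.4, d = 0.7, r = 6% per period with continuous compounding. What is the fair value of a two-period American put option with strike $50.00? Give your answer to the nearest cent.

Risk-neutral probability p = (e^0.06 − 0.7)/(1.4 − 0.7) = 0.3618/0.7000 = 0.5169
Terminal stock prices: S_uu = 88.2, S_ud = 44.1, S_dd = 22.05
Terminal payoffs (K − S): max(-38.2, 0) = 0, max(5.9, 0) = 5.9, max(27.95, 0) = 27.95
Node u (S = 63): continuation = e^(−0.06)·[0.5169·0.0000 + 0.4831·5.9000] = 2.6843; exercise value = 0.0000 ≤ continuation, so V_u = 2.6843
Node d (S = 31.5): continuation = e^(−0.06)·[0.5169·5.9000 + 0.4831·27.9500] = 15.5882; exercise value = 18.5000 > continuation, so V_d = 18.5000 (exercise)
Node 0 (S = 45): continuation = e^(−0.06)·[0.5169·2.6843 + 0.4831·18.5000] = 9.7234; exercise value = 5.0000 ≤ continuation, so V_0 = 9.7234

$9.72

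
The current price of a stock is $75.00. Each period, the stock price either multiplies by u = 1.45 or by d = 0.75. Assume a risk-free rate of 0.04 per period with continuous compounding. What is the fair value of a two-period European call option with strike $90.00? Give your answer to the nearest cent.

Risk-neutral probability p = (e^0.04 − 0.75)/(1.45 − 0.75) = 0.2908/0.7000 = 0.4154
Terminal stock prices: S_uu = 157.7, S_ud = 81.56, S_dd = 42.19
Terminal payoffs (S − K): max(67.69, 0) = 67.69, max(-8.438, 0) = 0, max(-47.81, 0) = 0
Node u (S = 108.8): V_u = e^(−0.04)·[0.4154·67.6875 + 0.5846·0.0000] = 27.0177
Node d (S = 56.25): V_d = e^(−0.04)·[0.4154·0.0000 + 0.5846·0.0000] = 0.0000
Node 0 (S = 75): V_0 = e^(−0.04)·[0.4154·27.0177 + 0.5846·0.0000] = 10.7842

$10.78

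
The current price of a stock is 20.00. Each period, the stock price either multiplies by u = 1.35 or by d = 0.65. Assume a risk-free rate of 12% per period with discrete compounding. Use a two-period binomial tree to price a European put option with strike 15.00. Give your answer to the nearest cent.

0.56

Risk-neutral probability p = (1 + 0.12 − 0.65)/(1.35 − 0.65) = 0.4700/0.7000 = 0.6714
Terminal stock prices: S_uu = 36.45, S_ud = 17.55, S_dd = 8.45
Terminal payoffs (K − S): max(-21.45, 0) = 0, max(-2.55, 0) = 0, max(6.55, 0) = 6.55
Node u (S = 27): V_u = 1/1.12·[0.6714·0.0000 + 0.3286·0.0000] = 0.0000
Node d (S = 13): V_d = 1/1.12·[0.6714·0.0000 + 0.3286·6.5500] = 1.9216
Node 0 (S = 20): V_0 = 1/1.12·[0.6714·0.0000 + 0.3286·1.9216] = 0.5637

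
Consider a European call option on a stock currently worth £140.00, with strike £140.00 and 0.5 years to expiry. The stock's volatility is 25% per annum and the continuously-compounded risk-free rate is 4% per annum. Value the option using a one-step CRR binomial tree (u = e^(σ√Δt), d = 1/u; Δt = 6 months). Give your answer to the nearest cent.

£13.61

CRR parameters: u = e^(σ√Δt) = e^(0.25·√0.5) = 1.1934, d = 1/u = 0.8380
Per-period rate: rΔt = 0.04·0.5 = 0.02, so R = e^0.02 = 1.0202
Risk-neutral probability p = (e^0.02 − 0.8380)/(1.1934 − 0.8380) = 0.1822/0.3554 = 0.5128
Terminal stock prices: S_u = 167.1, S_d = 117.3
Terminal payoffs (S − K): max(27.07, 0) = 27.07, max(-22.68, 0) = 0
Node 0 (S = 140): V_0 = e^(−0.02)·[0.5128·27.0710 + 0.4872·0.0000] = 13.6061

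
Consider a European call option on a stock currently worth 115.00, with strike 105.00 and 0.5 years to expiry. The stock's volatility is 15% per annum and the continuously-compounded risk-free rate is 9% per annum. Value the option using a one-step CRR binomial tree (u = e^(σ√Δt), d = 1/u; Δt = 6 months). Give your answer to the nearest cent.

15.09

CRR parameters: u = e^(σ√Δt) = e^(0.15·√0.5) = 1.1119, d = 1/u = 0.8994
Per-period rate: rΔt = 0.09·0.5 = 0.045, so R = e^0.045 = 1.0460
Risk-neutral probability p = (e^0.045 − 0.8994)/(1.1119 − 0.8994) = 0.1467/0.2125 = 0.6901
Terminal stock prices: S_u = 127.9, S_d = 103.4
Terminal payoffs (S − K): max(22.87, 0) = 22.87, max(-1.573, 0) = 0
Node 0 (S = 115): V_0 = e^(−0.045)·[0.6901·22.8680 + 0.3099·0.0000] = 15.0863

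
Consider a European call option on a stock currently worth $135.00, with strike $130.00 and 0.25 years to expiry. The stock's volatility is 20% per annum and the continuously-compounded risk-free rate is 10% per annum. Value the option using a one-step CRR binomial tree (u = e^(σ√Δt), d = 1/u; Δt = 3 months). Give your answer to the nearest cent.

$11.26

CRR parameters: u = e^(σ√Δt) = e^(0.2·√0.25) = 1.1052, d = 1/u = 0.9048
Per-period rate: rΔt = 0.1·0.25 = 0.025, so R = e^0.025 = 1.0253
Risk-neutral probability p = (e^0.025 − 0.9048)/(1.1052 − 0.9048) = 0.1205/0.2003 = 0.6014
Terminal stock prices: S_u = 149.2, S_d = 122.2
Terminal payoffs (S − K): max(19.2, 0) = 19.2, max(-7.847, 0) = 0
Node 0 (S = 135): V_0 = e^(−0.025)·[0.6014·19.1981 + 0.3986·0.0000] = 11.2604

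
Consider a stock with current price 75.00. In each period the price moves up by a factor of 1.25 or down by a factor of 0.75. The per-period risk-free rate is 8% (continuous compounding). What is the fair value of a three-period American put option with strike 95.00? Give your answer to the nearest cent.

Risk-neutral probability p = (e^0.08 − 0.75)/(1.25 − 0.75) = 0.3333/0.5000 = 0.6666
Terminal stock prices: S_uuu = 146.5, S_uud = 87.89, S_udd = 52.73, S_ddd = 31.64
Terminal payoffs (K − S): max(-51.48, 0) = 0, max(7.109, 0) = 7.109, max(42.27, 0) = 42.27, max(63.36, 0) = 63.36
Node uu (S = 117.2): continuation = e^(−0.08)·[0.6666·0.0000 + 0.3334·7.1094] = 2.1882; exercise value = 0.0000 ≤ continuation, so V_uu = 2.1882
Node ud (S = 70.31): continuation = e^(−0.08)·[0.6666·7.1094 + 0.3334·42.2656] = 17.3836; exercise value = 24.6875 > continuation, so V_ud = 24.6875 (exercise)
Node dd (S = 42.19): continuation = e^(−0.08)·[0.6666·42.2656 + 0.3334·63.3594] = 45.5086; exercise value = 52.8125 > continuation, so V_dd = 52.8125 (exercise)
Node u (S = 93.75): continuation = e^(−0.08)·[0.6666·2.1882 + 0.3334·24.6875] = 8.9450; exercise value = 1.2500 ≤ continuation, so V_u = 8.9450
Node d (S = 56.25): continuation = e^(−0.08)·[0.6666·24.6875 + 0.3334·52.8125] = 31.4461; exercise value = 38.7500 > continuation, so V_d = 38.7500 (exercise)
Node 0 (S = 75): continuation = e^(−0.08)·[0.6666·8.9450 + 0.3334·38.7500] = 17.4310; exercise value = 20.0000 > continuation, so V_0 = 20.0000 (exercise)

20.00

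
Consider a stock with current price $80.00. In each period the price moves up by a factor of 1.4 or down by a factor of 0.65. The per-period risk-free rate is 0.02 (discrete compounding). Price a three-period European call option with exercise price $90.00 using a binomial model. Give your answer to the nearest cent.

Risk-neutral probability p = (1 + 0.02 − 0.65)/(1.4 − 0.65) = 0.3700/0.7500 = 0.4933
Terminal stock prices: S_uuu = 219.5, S_uud = 101.9, S_udd = 47.32, S_ddd = 21.97
Terminal payoffs (S − K): max(129.5, 0) = 129.5, max(11.92, 0) = 11.92, max(-42.68, 0) = 0, max(-68.03, 0) = 0
Node uu (S = 156.8): V_uu = 1/1.02·[0.4933·129.5200 + 0.5067·11.9200] = 68.5647
Node ud (S = 72.8): V_ud = 1/1.02·[0.4933·11.9200 + 0.5067·0.0000] = 5.7652
Node dd (S = 33.8): V_dd = 1/1.02·[0.4933·0.0000 + 0.5067·0.0000] = 0.0000
Node u (S = 112): V_u = 1/1.02·[0.4933·68.5647 + 0.5067·5.7652] = 36.0258
Node d (S = 52): V_d = 1/1.02·[0.4933·5.7652 + 0.5067·0.0000] = 2.7884
Node 0 (S = 80): V_0 = 1/1.02·[0.4933·36.0258 + 0.5067·2.7884] = 18.8093

$18.81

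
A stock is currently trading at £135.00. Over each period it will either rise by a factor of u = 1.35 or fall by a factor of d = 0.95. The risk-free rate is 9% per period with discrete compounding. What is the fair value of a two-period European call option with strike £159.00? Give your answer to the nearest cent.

£14.39

Risk-neutral probability p = (1 + 0.09 − 0.95)/(1.35 − 0.95) = 0.1400/0.4000 = 0.3500
Terminal stock prices: S_uu = 246, S_ud = 173.1, S_dd = 121.8
Terminal payoffs (S − K): max(87.04, 0) = 87.04, max(14.14, 0) = 14.14, max(-37.16, 0) = 0
Node u (S = 182.2): V_u = 1/1.09·[0.3500·87.0375 + 0.6500·14.1375] = 36.3784
Node d (S = 128.2): V_d = 1/1.09·[0.3500·14.1375 + 0.6500·0.0000] = 4.5396
Node 0 (S = 135): V_0 = 1/1.09·[0.3500·36.3784 + 0.6500·4.5396] = 14.3882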